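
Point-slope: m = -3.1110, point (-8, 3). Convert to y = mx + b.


y - 3 = -3.1110(x + 8)
y = -3.1110x + 3 + 3.1110*(-8)
y = -3.1110x - 21.8880

y = -3.1110x - 21.8880


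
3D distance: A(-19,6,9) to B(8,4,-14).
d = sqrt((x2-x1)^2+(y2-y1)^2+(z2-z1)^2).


dx=27, dy=-2, dz=-23
d = sqrt(729+4+529) = sqrt(1262) = 35.5246

35.5246


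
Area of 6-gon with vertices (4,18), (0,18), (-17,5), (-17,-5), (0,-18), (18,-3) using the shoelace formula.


sum(xi*y_{i+1}) = 4*18 + 0*5 - 17*(-5) - 17*(-18) + 0*(-3) + 18*18 = 787
sum(yi*x_{i+1}) = 18*0 + 18*(-17) + 5*(-17) - 5*0 - 18*18 - 3*4 = -727
Area = |787 + 727|/2 = 1514/2 = 757.0000

757.0000 sq units


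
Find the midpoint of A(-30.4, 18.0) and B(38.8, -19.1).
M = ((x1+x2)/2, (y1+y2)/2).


Mx = (-30.4 + 38.8)/2 = 8.4/2 = 4.2000
My = (18.0 - 19.1)/2 = -1.1/2 = -0.5500

(4.2000, -0.5500)


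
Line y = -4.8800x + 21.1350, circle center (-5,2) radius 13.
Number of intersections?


Substitute y = -4.8800x + 21.1350: (x+ 5)^2 + (-4.8800x+21.1350-2)^2 = 169
Expand to Ax^2 + Bx + C = 0, where b-k = 19.135
A = 1+m^2 = 24.8144
B = 2(m(b-k) - h) = 2(-4.8800*19.135 + 5) = -176.7576
C = h^2 + (b-k)^2 - r^2 = 25 + 366.148225 - 169 = 222.148225
disc = B^2-4AC = 31243.2492 - 22049.8997 = 9193.3495
disc > 0

2 intersection points


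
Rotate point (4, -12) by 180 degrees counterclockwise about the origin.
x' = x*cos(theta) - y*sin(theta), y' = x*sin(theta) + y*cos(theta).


cos(180) = -1, sin(180) = 0
x' = 4*(-1) + 12*0 = -4
y' = 4*0 - 12*(-1) = 12

(-4, 12)


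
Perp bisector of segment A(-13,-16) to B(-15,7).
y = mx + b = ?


Midpoint = (-14, -4.5)
Slope of AB = dy/dx = 23/(-2) = -11.5000
Perp slope = -dx/dy = 2/23 = 0.0870
b = My - (perp slope)*Mx = -4.5 + (-2*(-14))/23 = -4.5 + 1.2174 = -3.2826

y = 0.0870x - 3.2826


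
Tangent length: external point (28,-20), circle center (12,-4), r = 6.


d = sqrt((28-12)^2 + (-20+ 4)^2) = sqrt(256+256) = 22.6274
L = sqrt(512.0000 - 36) = sqrt(476.0000) = 21.8174

21.8174


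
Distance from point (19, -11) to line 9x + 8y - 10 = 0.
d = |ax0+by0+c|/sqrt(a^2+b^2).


|9*19 + 8*(-11) - 10| = |73| = 73
sqrt(81 + 64) = sqrt(145) = 12.0416
d = 73/sqrt(145) = 6.0623

6.0623


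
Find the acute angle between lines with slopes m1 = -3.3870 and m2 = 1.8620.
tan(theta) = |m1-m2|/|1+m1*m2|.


m1-m2 = -5.249
1+m1*m2 = -5.306594
tan(theta) = |-5.249/(-5.306594)| = 0.989147
theta = arctan(|-5.249/(-5.306594)|) = 44.6874 degrees (acute angle)

44.6874 degrees


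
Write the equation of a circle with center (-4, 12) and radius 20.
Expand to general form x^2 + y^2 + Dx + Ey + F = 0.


(x+ 4)^2 + (y-12)^2 = 20^2
D = -2h = 8, E = -2k = -24
F = h^2+k^2-r^2 = 16+144-400 = -240

x^2 + y^2 + 8x - 24y - 240 = 0


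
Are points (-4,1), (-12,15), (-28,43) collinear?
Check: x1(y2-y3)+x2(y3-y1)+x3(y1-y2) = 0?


-4*(15-43) - 12*(43-1) - 28*(1-15)
= 112 - 504 + 392 = 0

Yes, collinear (determinant = 0)


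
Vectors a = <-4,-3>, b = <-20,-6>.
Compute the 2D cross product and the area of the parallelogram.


cross = -4*(-6) + 3*(-20) = 24 - 60 = -36
Parallelogram area = |-36| = 36

cross = -36, parallelogram area = 36


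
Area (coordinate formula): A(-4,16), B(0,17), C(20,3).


-4*(17-3) = -56
0*(3-16) = 0
20*(16-17) = -20
sum = -76
Area = |-76|/2 = 38.0000

38.0000 sq units


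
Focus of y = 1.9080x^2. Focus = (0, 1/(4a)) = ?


a = 1.9080
4a = 7.6320
focus = (0, 1/7.6320) = (0, 0.1310)

Focus = (0, 0.1310)


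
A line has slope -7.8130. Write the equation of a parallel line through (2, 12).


Parallel lines have equal slopes.
m2 = -7.8130
b2 = 12 + 7.8130*2 = 27.6260

y = -7.8130x + 27.6260


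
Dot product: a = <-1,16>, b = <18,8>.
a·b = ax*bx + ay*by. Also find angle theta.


a·b = -1*18 + 16*8 = -18 + 128 = 110
|a| = sqrt(1+256) = 16.0312
|b| = sqrt(324+64) = 19.6977
cos(theta) = 110/(sqrt(257)*sqrt(388)) = 110/sqrt(99716) = 0.348346
theta = arccos(110/sqrt(99716)) = 69.6138 degrees

a·b = 110, theta = 69.6138 deg


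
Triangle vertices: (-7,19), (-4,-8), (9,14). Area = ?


-7*(-8-14) = 154
-4*(14-19) = 20
9*(19+ 8) = 243
sum = 417
Area = |417|/2 = 208.5000

208.5000 sq units


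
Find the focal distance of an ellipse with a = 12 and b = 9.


c^2 = 12^2 - 9^2 = 144 - 81 = 63
c = sqrt(63) = 7.9373

c = 7.9373


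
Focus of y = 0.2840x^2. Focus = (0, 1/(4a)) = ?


a = 0.2840
4a = 1.1360
focus = (0, 1/1.1360) = (0, 0.8803)

Focus = (0, 0.8803)


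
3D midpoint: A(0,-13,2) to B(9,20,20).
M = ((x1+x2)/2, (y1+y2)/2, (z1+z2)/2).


Mx = (0+9)/2 = 4.5000
My = (-13+20)/2 = 3.5000
Mz = (2+20)/2 = 11.0000

M = (4.5000, 3.5000, 11.0000)


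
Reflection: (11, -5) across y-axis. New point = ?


Reflection rule for y-axis: (-x, y)
(11, -5) -> (-11, -5)

(-11, -5)


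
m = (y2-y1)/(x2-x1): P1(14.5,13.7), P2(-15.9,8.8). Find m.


dy = 8.8 - 13.7 = -4.9
dx = -15.9 - 14.5 = -30.4
m = -4.9/(-30.4) = 0.1612

m = 0.1612


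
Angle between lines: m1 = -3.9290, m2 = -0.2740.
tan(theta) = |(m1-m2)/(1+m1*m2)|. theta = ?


m1-m2 = -3.655
1+m1*m2 = 2.076546
tan(theta) = |-3.655/2.076546| = 1.760134
theta = arctan(|-3.655/2.076546|) = 60.3974 degrees (acute angle)

60.3974 degrees


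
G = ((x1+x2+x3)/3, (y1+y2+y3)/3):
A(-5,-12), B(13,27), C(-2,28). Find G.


Gx = (-5+13- 2)/3 = 6/3 = 2.0000
Gy = (-12+27+28)/3 = 43/3 = 14.3333

G = (2.0000, 14.3333)


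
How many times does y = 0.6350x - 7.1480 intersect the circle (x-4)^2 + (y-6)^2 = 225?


Substitute y = 0.6350x - 7.1480: (x-4)^2 + (0.6350x- 7.1480-6)^2 = 225
Expand to Ax^2 + Bx + C = 0, where b-k = -13.148
A = 1+m^2 = 1.403225
B = 2(m(b-k) - h) = 2(0.6350*(-13.148) - 4) = -24.69796
C = h^2 + (b-k)^2 - r^2 = 16 + 172.869904 - 225 = -36.130096
disc = B^2-4AC = 609.9892 + 202.7946 = 812.7838
disc > 0

2 intersection points


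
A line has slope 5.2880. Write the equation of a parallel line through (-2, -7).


Parallel lines have equal slopes.
m2 = 5.2880
b2 = -7 - 5.2880*(-2) = 3.5760

y = 5.2880x + 3.5760


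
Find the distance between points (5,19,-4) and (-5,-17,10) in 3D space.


dx=-10, dy=-36, dz=14
d = sqrt(100+1296+196) = sqrt(1592) = 39.8999

39.8999


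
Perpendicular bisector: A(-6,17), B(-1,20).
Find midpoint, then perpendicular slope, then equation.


Midpoint = (-3.5, 18.5)
Slope of AB = dy/dx = 3/5 = 0.6000
Perp slope = -dx/dy = -5/3 = -1.6667
b = My - (perp slope)*Mx = 18.5 + (5*(-3.5))/3 = 18.5 - 5.8333 = 12.6667

y = -1.6667x + 12.6667


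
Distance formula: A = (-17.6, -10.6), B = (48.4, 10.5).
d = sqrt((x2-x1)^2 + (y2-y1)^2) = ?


dx = 48.4 + 17.6 = 66.0
dy = 10.5 + 10.6 = 21.1
d = sqrt(4356.0 + 445.21) = sqrt(4801.21) = 69.2908

69.2908


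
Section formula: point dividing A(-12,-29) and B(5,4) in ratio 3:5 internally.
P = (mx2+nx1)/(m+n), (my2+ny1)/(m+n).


Px = (3*5 + 5*(-12))/8 = -45/8 = -5.6250
Py = (3*4 + 5*(-29))/8 = -133/8 = -16.6250

P = (-5.6250, -16.6250)


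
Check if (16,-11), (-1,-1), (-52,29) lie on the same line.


16*(-1-29) - 1*(29+ 11) - 52*(-11+ 1)
= -480 - 40 + 520 = 0

Yes, collinear (determinant = 0)


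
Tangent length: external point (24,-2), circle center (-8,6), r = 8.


d = sqrt((24+ 8)^2 + (-2-6)^2) = sqrt(1024+64) = 32.9848
L = sqrt(1088.0000 - 64) = sqrt(1024.0000) = 32.0000

32.0000


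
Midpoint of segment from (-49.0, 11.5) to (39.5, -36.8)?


Mx = (-49.0 + 39.5)/2 = -9.5/2 = -4.7500
My = (11.5 - 36.8)/2 = -25.3/2 = -12.6500

(-4.7500, -12.6500)


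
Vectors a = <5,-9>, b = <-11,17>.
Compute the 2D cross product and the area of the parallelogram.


cross = 5*17 + 9*(-11) = 85 - 99 = -14
Parallelogram area = |-14| = 14

cross = -14, parallelogram area = 14


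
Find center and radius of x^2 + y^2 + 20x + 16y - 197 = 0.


h = -D/2 = -20/2 = -10
k = -E/2 = -16/2 = -8
r^2 = h^2 + k^2 - F = 100 + 64 + 197 = 361
r = 19

Center (-10, -8), radius = 19


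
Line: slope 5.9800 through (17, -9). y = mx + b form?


y + 9 = 5.9800(x - 17)
y = 5.9800x - 9 - 5.9800*17
y = 5.9800x - 110.6600

y = 5.9800x - 110.6600


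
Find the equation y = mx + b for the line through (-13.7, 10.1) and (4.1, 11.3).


m = (1.2)/(17.8) = 0.0674
b = y1 - m*x1 = 10.1 - (1.2*(-13.7))/(17.8) = 10.1 + 0.9236 = 11.0236

y = 0.0674x + 11.0236


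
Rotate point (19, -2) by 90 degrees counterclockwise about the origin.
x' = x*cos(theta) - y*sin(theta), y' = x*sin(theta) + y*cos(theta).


cos(90) = 0, sin(90) = 1
x' = 19*0 + 2*1 = 2
y' = 19*1 - 2*0 = 19

(2, 19)


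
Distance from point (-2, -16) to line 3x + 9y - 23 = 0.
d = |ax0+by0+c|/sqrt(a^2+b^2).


|3*(-2) + 9*(-16) - 23| = |-173| = 173
sqrt(9 + 81) = sqrt(90) = 9.4868
d = 173/sqrt(90) = 18.2358

18.2358


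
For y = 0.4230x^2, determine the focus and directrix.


a = 0.4230
1/(4a) = 0.5910
Focus = (0, 0.5910)
Directrix: y = -0.5910

Focus = (0, 0.5910), Directrix: y = -0.5910


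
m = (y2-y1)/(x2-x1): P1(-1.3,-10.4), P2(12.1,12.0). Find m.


dy = 12.0 + 10.4 = 22.4
dx = 12.1 + 1.3 = 13.4
m = 22.4/13.4 = 1.6716

m = 1.6716


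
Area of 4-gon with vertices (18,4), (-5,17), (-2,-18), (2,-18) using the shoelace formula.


sum(xi*y_{i+1}) = 18*17 - 5*(-18) - 2*(-18) + 2*4 = 440
sum(yi*x_{i+1}) = 4*(-5) + 17*(-2) - 18*2 - 18*18 = -414
Area = |440 + 414|/2 = 854/2 = 427.0000

427.0000 sq units


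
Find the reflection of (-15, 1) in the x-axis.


Reflection rule for x-axis: (x, -y)
(-15, 1) -> (-15, -1)

(-15, -1)


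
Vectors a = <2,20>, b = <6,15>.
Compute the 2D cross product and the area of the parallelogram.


cross = 2*15 - 20*6 = 30 - 120 = -90
Parallelogram area = |-90| = 90

cross = -90, parallelogram area = 90


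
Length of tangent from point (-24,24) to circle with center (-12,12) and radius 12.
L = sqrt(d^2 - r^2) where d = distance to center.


d = sqrt((-24+ 12)^2 + (24-12)^2) = sqrt(144+144) = 16.9706
L = sqrt(288.0000 - 144) = sqrt(144.0000) = 12.0000

12.0000


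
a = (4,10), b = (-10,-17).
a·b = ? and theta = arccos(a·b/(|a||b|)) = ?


a·b = 4*(-10) + 10*(-17) = -40 - 170 = -210
|a| = sqrt(16+100) = 10.7703
|b| = sqrt(100+289) = 19.7231
cos(theta) = -210/(sqrt(116)*sqrt(389)) = -210/sqrt(45124) = -0.988588
theta = arccos(-210/sqrt(45124)) = 171.3359 degrees

a·b = -210, theta = 171.3359 deg


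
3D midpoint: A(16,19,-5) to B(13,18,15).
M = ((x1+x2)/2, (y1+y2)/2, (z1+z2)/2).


Mx = (16+13)/2 = 14.5000
My = (19+18)/2 = 18.5000
Mz = (-5+15)/2 = 5.0000

M = (14.5000, 18.5000, 5.0000)


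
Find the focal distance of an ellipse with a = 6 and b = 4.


c^2 = 6^2 - 4^2 = 36 - 16 = 20
c = sqrt(20) = 4.4721

c = 4.4721


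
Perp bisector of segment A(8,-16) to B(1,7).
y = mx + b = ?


Midpoint = (4.5, -4.5)
Slope of AB = dy/dx = 23/(-7) = -3.2857
Perp slope = -dx/dy = 7/23 = 0.3043
b = My - (perp slope)*Mx = -4.5 + (-7*4.5)/23 = -4.5 - 1.3696 = -5.8696

y = 0.3043x - 5.8696


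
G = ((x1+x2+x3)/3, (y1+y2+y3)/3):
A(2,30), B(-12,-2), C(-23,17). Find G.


Gx = (2- 12- 23)/3 = -33/3 = -11.0000
Gy = (30- 2+17)/3 = 45/3 = 15.0000

G = (-11.0000, 15.0000)


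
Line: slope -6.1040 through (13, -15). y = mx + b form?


y + 15 = -6.1040(x - 13)
y = -6.1040x - 15 + 6.1040*13
y = -6.1040x + 64.3520

y = -6.1040x + 64.3520


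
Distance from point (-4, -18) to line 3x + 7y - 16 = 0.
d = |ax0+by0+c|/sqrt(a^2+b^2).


|3*(-4) + 7*(-18) - 16| = |-154| = 154
sqrt(9 + 49) = sqrt(58) = 7.6158
d = 154/sqrt(58) = 20.2212

20.2212


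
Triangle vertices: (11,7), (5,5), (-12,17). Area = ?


11*(5-17) = -132
5*(17-7) = 50
-12*(7-5) = -24
sum = -106
Area = |-106|/2 = 53.0000

53.0000 sq units


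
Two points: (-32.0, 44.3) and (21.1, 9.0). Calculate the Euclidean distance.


dx = 21.1 + 32.0 = 53.1
dy = 9.0 - 44.3 = -35.3
d = sqrt(2819.61 + 1246.09) = sqrt(4065.7) = 63.7628

63.7628


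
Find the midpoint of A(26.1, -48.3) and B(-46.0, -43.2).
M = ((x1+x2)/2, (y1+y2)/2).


Mx = (26.1 - 46.0)/2 = -19.9/2 = -9.9500
My = (-48.3 - 43.2)/2 = -91.5/2 = -45.7500

(-9.9500, -45.7500)


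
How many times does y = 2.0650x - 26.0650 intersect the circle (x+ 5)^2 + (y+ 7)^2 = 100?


Substitute y = 2.0650x - 26.0650: (x+ 5)^2 + (2.0650x- 26.0650+ 7)^2 = 100
Expand to Ax^2 + Bx + C = 0, where b-k = -19.065
A = 1+m^2 = 5.264225
B = 2(m(b-k) - h) = 2(2.0650*(-19.065) + 5) = -68.73845
C = h^2 + (b-k)^2 - r^2 = 25 + 363.474225 - 100 = 288.474225
disc = B^2-4AC = 4724.9745 - 6074.3729 = -1349.3984
disc < 0

0 intersection points


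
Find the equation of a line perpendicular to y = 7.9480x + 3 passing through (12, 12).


Perpendicular slope = -1/m1 = -1/7.9480 = -0.1258
b2 = y0 - m2*x0 = 12 + 12/7.9480 = 12 + 1.5098 = 13.5098

y = -0.1258x + 13.5098


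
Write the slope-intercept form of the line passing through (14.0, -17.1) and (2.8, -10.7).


m = (6.4)/(-11.2) = -0.5714
b = y1 - m*x1 = -17.1 - (6.4*14.0)/(-11.2) = -17.1 + 8.0000 = -9.1000

y = -0.5714x - 9.1000


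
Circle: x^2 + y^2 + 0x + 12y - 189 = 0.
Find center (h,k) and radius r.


h = -D/2 = 0/2 = 0
k = -E/2 = -12/2 = -6
r^2 = h^2 + k^2 - F = 0 + 36 + 189 = 225
r = 15

Center (0, -6), radius = 15


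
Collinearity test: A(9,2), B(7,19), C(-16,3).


9*(19-3) + 7*(3-2) - 16*(2-19)
= 144 + 7 + 272 = 423

No, not collinear (determinant = 423)


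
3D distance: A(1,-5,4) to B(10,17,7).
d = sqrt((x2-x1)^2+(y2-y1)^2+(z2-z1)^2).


dx=9, dy=22, dz=3
d = sqrt(81+484+9) = sqrt(574) = 23.9583

23.9583


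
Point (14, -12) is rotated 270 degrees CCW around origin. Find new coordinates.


cos(270) = 0, sin(270) = -1
x' = 14*0 + 12*(-1) = -12
y' = 14*(-1) - 12*0 = -14

(-12, -14)


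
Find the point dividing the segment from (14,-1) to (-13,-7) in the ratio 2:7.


Px = (2*(-13) + 7*14)/9 = 72/9 = 8.0000
Py = (2*(-7) + 7*(-1))/9 = -21/9 = -2.3333

P = (8.0000, -2.3333)


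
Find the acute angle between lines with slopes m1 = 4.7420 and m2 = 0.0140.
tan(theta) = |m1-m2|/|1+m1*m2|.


m1-m2 = 4.728
1+m1*m2 = 1.066388
tan(theta) = |4.728/1.066388| = 4.433658
theta = arctan(|4.728/1.066388|) = 77.2898 degrees (acute angle)

77.2898 degrees


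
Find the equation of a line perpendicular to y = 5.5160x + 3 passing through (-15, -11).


Perpendicular slope = -1/m1 = -1/5.5160 = -0.1813
b2 = y0 - m2*x0 = -11 - 15/5.5160 = -11 - 2.7194 = -13.7194

y = -0.1813x - 13.7194


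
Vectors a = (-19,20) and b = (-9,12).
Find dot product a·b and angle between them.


a·b = -19*(-9) + 20*12 = 171 + 240 = 411
|a| = sqrt(361+400) = 27.5862
|b| = sqrt(81+144) = 15.0000
cos(theta) = 411/(sqrt(761)*sqrt(225)) = 411/sqrt(171225) = 0.993249
theta = arccos(411/sqrt(171225)) = 6.6613 degrees

a·b = 411, theta = 6.6613 deg


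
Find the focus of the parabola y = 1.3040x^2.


a = 1.3040
4a = 5.2160
focus = (0, 1/5.2160) = (0, 0.1917)

Focus = (0, 0.1917)


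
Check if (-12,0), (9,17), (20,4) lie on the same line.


-12*(17-4) + 9*(4-0) + 20*(0-17)
= -156 + 36 - 340 = -460

No, not collinear (determinant = -460)


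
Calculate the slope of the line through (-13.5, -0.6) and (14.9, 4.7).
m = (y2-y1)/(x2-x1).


dy = 4.7 + 0.6 = 5.3
dx = 14.9 + 13.5 = 28.4
m = 5.3/28.4 = 0.1866

m = 0.1866


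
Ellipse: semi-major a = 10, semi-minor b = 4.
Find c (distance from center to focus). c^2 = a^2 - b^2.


c^2 = 10^2 - 4^2 = 100 - 16 = 84
c = sqrt(84) = 9.1652

c = 9.1652


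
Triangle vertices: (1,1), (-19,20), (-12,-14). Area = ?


1*(20+ 14) = 34
-19*(-14-1) = 285
-12*(1-20) = 228
sum = 547
Area = |547|/2 = 273.5000

273.5000 sq units


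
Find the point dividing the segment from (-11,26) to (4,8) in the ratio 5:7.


Px = (5*4 + 7*(-11))/12 = -57/12 = -4.7500
Py = (5*8 + 7*26)/12 = 222/12 = 18.5000

P = (-4.7500, 18.5000)


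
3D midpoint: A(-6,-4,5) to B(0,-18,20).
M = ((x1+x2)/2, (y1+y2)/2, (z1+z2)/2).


Mx = (-6+0)/2 = -3.0000
My = (-4- 18)/2 = -11.0000
Mz = (5+20)/2 = 12.5000

M = (-3.0000, -11.0000, 12.5000)


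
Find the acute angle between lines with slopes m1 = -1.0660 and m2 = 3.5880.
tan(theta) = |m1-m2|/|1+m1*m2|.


m1-m2 = -4.654
1+m1*m2 = -2.824808
tan(theta) = |-4.654/(-2.824808)| = 1.647546
theta = arctan(|-4.654/(-2.824808)|) = 58.7438 degrees (acute angle)

58.7438 degrees


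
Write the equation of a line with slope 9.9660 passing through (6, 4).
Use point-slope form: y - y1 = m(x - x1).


y - 4 = 9.9660(x - 6)
y = 9.9660x + 4 - 9.9660*6
y = 9.9660x - 55.7960

y = 9.9660x - 55.7960


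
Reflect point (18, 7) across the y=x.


Reflection rule for y=x: (y, x)
(18, 7) -> (7, 18)

(7, 18)


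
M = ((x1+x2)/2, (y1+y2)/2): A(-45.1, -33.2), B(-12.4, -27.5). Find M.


Mx = (-45.1 - 12.4)/2 = -57.5/2 = -28.7500
My = (-33.2 - 27.5)/2 = -60.7/2 = -30.3500

(-28.7500, -30.3500)


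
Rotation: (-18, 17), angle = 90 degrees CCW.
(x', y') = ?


cos(90) = 0, sin(90) = 1
x' = -18*0 - 17*1 = -17
y' = -18*1 + 17*0 = -18

(-17, -18)


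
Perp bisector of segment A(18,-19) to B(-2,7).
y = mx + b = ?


Midpoint = (8, -6)
Slope of AB = dy/dx = 26/(-20) = -1.3000
Perp slope = -dx/dy = 20/26 = 0.7692
b = My - (perp slope)*Mx = -6 + (-20*8)/26 = -6 - 6.1538 = -12.1538

y = 0.7692x - 12.1538


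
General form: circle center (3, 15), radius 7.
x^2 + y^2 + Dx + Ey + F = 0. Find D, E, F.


(x-3)^2 + (y-15)^2 = 7^2
D = -2h = -6, E = -2k = -30
F = h^2+k^2-r^2 = 9+225-49 = 185

D = -6, E = -30, F = 185


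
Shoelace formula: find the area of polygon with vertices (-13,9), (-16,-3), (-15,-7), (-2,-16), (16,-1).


sum(xi*y_{i+1}) = -13*(-3) - 16*(-7) - 15*(-16) - 2*(-1) + 16*9 = 537
sum(yi*x_{i+1}) = 9*(-16) - 3*(-15) - 7*(-2) - 16*16 - 1*(-13) = -328
Area = |537 + 328|/2 = 865/2 = 432.5000

432.5000 sq units


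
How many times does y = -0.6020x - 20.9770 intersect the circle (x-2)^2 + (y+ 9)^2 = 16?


Substitute y = -0.6020x - 20.9770: (x-2)^2 + (-0.6020x- 20.9770+ 9)^2 = 16
Expand to Ax^2 + Bx + C = 0, where b-k = -11.977
A = 1+m^2 = 1.362404
B = 2(m(b-k) - h) = 2(-0.6020*(-11.977) - 2) = 10.420308
C = h^2 + (b-k)^2 - r^2 = 4 + 143.448529 - 16 = 131.448529
disc = B^2-4AC = 108.5828 - 716.3440 = -607.7612
disc < 0

0 intersection points


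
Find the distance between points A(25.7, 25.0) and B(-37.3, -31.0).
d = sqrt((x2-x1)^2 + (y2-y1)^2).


dx = -37.3 - 25.7 = -63.0
dy = -31.0 - 25.0 = -56.0
d = sqrt(3969.0 + 3136.0) = sqrt(7105.0) = 84.2912

84.2912


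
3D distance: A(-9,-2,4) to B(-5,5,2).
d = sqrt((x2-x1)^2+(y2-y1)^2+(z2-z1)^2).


dx=4, dy=7, dz=-2
d = sqrt(16+49+4) = sqrt(69) = 8.3066

8.3066


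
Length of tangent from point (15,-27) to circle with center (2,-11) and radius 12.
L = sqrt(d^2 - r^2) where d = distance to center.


d = sqrt((15-2)^2 + (-27+ 11)^2) = sqrt(169+256) = 20.6155
L = sqrt(425.0000 - 144) = sqrt(281.0000) = 16.7631

16.7631


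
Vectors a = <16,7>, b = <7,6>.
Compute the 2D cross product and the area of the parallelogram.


cross = 16*6 - 7*7 = 96 - 49 = 47
Parallelogram area = |47| = 47

cross = 47, parallelogram area = 47


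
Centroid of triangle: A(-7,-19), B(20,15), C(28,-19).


Gx = (-7+20+28)/3 = 41/3 = 13.6667
Gy = (-19+15- 19)/3 = -23/3 = -7.6667

G = (13.6667, -7.6667)


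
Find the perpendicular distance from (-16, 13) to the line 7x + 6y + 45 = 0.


|7*(-16) + 6*13 + 45| = |11| = 11
sqrt(49 + 36) = sqrt(85) = 9.2195
d = 11/sqrt(85) = 1.1931

1.1931


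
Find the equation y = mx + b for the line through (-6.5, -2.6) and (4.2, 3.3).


m = (5.9)/(10.7) = 0.5514
b = y1 - m*x1 = -2.6 - (5.9*(-6.5))/(10.7) = -2.6 + 3.5841 = 0.9841

y = 0.5514x + 0.9841


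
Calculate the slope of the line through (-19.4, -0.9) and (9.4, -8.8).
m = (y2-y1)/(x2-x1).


dy = -8.8 + 0.9 = -7.9
dx = 9.4 + 19.4 = 28.8
m = -7.9/28.8 = -0.2743

m = -0.2743


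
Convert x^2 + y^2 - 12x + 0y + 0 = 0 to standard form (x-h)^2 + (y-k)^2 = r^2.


h = -D/2 = 12/2 = 6
k = -E/2 = 0/2 = 0
r^2 = h^2 + k^2 - F = 36 + 0 - 0 = 36
r = 6

Center (6, 0), radius = 6


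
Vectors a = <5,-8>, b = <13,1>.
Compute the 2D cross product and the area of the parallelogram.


cross = 5*1 + 8*13 = 5 + 104 = 109
Parallelogram area = |109| = 109

cross = 109, parallelogram area = 109


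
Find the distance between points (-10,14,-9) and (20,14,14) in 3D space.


dx=30, dy=0, dz=23
d = sqrt(900+0+529) = sqrt(1429) = 37.8021

37.8021


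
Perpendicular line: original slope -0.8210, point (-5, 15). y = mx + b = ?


Perpendicular slope = -1/m1 = -1/(-0.8210) = 1.2180
b2 = y0 - m2*x0 = 15 - 5/(-0.8210) = 15 + 6.0901 = 21.0901

y = 1.2180x + 21.0901


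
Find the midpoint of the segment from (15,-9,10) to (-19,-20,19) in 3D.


Mx = (15- 19)/2 = -2.0000
My = (-9- 20)/2 = -14.5000
Mz = (10+19)/2 = 14.5000

M = (-2.0000, -14.5000, 14.5000)


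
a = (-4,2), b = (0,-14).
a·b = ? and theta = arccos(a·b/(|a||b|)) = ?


a·b = -4*0 + 2*(-14) = 0 - 28 = -28
|a| = sqrt(16+4) = 4.4721
|b| = sqrt(0+196) = 14.0000
cos(theta) = -28/(sqrt(20)*sqrt(196)) = -28/sqrt(3920) = -0.447214
theta = arccos(-28/sqrt(3920)) = 116.5651 degrees

a·b = -28, theta = 116.5651 deg


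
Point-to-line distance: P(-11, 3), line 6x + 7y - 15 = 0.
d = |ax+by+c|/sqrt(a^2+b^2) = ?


|6*(-11) + 7*3 - 15| = |-60| = 60
sqrt(36 + 49) = sqrt(85) = 9.2195
d = 60/sqrt(85) = 6.5079

6.5079


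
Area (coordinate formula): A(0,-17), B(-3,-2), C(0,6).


0*(-2-6) = 0
-3*(6+ 17) = -69
0*(-17+ 2) = 0
sum = -69
Area = |-69|/2 = 34.5000

34.5000 sq units


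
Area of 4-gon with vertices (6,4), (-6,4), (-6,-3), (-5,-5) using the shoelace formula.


sum(xi*y_{i+1}) = 6*4 - 6*(-3) - 6*(-5) - 5*4 = 52
sum(yi*x_{i+1}) = 4*(-6) + 4*(-6) - 3*(-5) - 5*6 = -63
Area = |52 + 63|/2 = 115/2 = 57.5000

57.5000 sq units


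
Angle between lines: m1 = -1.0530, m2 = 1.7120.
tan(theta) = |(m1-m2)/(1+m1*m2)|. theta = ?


m1-m2 = -2.765
1+m1*m2 = -0.802736
tan(theta) = |-2.765/(-0.802736)| = 3.444470
theta = arctan(|-2.765/(-0.802736)|) = 73.8109 degrees (acute angle)

73.8109 degrees


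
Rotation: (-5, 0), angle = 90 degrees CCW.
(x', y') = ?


cos(90) = 0, sin(90) = 1
x' = -5*0 - 0*1 = 0
y' = -5*1 + 0*0 = -5

(0, -5)


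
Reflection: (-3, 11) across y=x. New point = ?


Reflection rule for y=x: (y, x)
(-3, 11) -> (11, -3)

(11, -3)


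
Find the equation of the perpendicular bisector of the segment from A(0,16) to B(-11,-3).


Midpoint = (-5.5, 6.5)
Slope of AB = dy/dx = -19/(-11) = 1.7273
Perp slope = -dx/dy = -11/19 = -0.5789
b = My - (perp slope)*Mx = 6.5 + (-11*(-5.5))/(-19) = 6.5 - 3.1842 = 3.3158

y = -0.5789x + 3.3158


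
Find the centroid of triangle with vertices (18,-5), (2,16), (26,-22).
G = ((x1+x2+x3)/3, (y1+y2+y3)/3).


Gx = (18+2+26)/3 = 46/3 = 15.3333
Gy = (-5+16- 22)/3 = -11/3 = -3.6667

G = (15.3333, -3.6667)


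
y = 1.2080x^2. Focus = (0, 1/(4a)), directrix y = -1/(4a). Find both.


a = 1.2080
1/(4a) = 0.2070
Focus = (0, 0.2070)
Directrix: y = -0.2070

Focus = (0, 0.2070), Directrix: y = -0.2070


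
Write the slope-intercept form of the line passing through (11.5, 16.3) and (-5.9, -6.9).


m = (-23.2)/(-17.4) = 1.3333
b = y1 - m*x1 = 16.3 - (-23.2*11.5)/(-17.4) = 16.3 - 15.3333 = 0.9667

y = 1.3333x + 0.9667


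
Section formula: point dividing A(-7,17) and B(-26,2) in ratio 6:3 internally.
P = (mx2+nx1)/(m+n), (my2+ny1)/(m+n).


Px = (6*(-26) + 3*(-7))/9 = -177/9 = -19.6667
Py = (6*2 + 3*17)/9 = 63/9 = 7.0000

P = (-19.6667, 7.0000)


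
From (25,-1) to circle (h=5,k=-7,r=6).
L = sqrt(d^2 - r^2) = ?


d = sqrt((25-5)^2 + (-1+ 7)^2) = sqrt(400+36) = 20.8806
L = sqrt(436.0000 - 36) = sqrt(400.0000) = 20.0000

20.0000


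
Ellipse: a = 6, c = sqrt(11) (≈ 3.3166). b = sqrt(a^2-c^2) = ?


b^2 = 6^2 - (sqrt(11))^2 = 36 - 11 = 25
b = sqrt(25) = 5

b = 5


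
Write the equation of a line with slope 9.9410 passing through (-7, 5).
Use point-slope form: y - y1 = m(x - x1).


y - 5 = 9.9410(x + 7)
y = 9.9410x + 5 - 9.9410*(-7)
y = 9.9410x + 74.5870

y = 9.9410x + 74.5870


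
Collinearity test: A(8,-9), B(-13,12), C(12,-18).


8*(12+ 18) - 13*(-18+ 9) + 12*(-9-12)
= 240 + 117 - 252 = 105

No, not collinear (determinant = 105)


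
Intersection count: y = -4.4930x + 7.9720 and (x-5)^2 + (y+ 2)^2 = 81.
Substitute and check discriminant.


Substitute y = -4.4930x + 7.9720: (x-5)^2 + (-4.4930x+7.9720+ 2)^2 = 81
Expand to Ax^2 + Bx + C = 0, where b-k = 9.972
A = 1+m^2 = 21.187049
B = 2(m(b-k) - h) = 2(-4.4930*9.972 - 5) = -99.608392
C = h^2 + (b-k)^2 - r^2 = 25 + 99.440784 - 81 = 43.440784
disc = B^2-4AC = 9921.8318 - 3681.5281 = 6240.3037
disc > 0

2 intersection points


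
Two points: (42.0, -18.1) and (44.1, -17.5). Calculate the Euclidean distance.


dx = 44.1 - 42.0 = 2.1
dy = -17.5 + 18.1 = 0.6
d = sqrt(4.41 + 0.36) = sqrt(4.77) = 2.1840

2.1840


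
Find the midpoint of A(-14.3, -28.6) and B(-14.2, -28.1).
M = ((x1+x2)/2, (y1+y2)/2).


Mx = (-14.3 - 14.2)/2 = -28.5/2 = -14.2500
My = (-28.6 - 28.1)/2 = -56.7/2 = -28.3500

(-14.2500, -28.3500)


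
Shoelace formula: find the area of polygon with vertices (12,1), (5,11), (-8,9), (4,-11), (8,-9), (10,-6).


sum(xi*y_{i+1}) = 12*11 + 5*9 - 8*(-11) + 4*(-9) + 8*(-6) + 10*1 = 191
sum(yi*x_{i+1}) = 1*5 + 11*(-8) + 9*4 - 11*8 - 9*10 - 6*12 = -297
Area = |191 + 297|/2 = 488/2 = 244.0000

244.0000 sq units


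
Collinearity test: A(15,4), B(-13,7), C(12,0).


15*(7-0) - 13*(0-4) + 12*(4-7)
= 105 + 52 - 36 = 121

No, not collinear (determinant = 121)


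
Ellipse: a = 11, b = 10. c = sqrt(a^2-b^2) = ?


c^2 = 11^2 - 10^2 = 121 - 100 = 21
c = sqrt(21) = 4.5826

c = 4.5826


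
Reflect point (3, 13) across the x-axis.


Reflection rule for x-axis: (x, -y)
(3, 13) -> (3, -13)

(3, -13)


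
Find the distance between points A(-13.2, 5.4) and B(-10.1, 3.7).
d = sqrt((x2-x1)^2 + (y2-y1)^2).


dx = -10.1 + 13.2 = 3.1
dy = 3.7 - 5.4 = -1.7
d = sqrt(9.61 + 2.89) = sqrt(12.5) = 3.5355

3.5355


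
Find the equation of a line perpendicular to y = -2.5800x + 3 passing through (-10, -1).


Perpendicular slope = -1/m1 = -1/(-2.5800) = 0.3876
b2 = y0 - m2*x0 = -1 - 10/(-2.5800) = -1 + 3.8760 = 2.8760

y = 0.3876x + 2.8760


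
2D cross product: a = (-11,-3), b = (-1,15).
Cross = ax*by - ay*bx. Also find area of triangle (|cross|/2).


cross = -11*15 + 3*(-1) = -165 - 3 = -168
Triangle area = |-168|/2 = 168/2 = 84.0000

cross = -168, triangle area = 84.0000


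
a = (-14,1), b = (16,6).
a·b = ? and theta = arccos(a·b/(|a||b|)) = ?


a·b = -14*16 + 1*6 = -224 + 6 = -218
|a| = sqrt(196+1) = 14.0357
|b| = sqrt(256+36) = 17.0880
cos(theta) = -218/(sqrt(197)*sqrt(292)) = -218/sqrt(57524) = -0.908933
theta = arccos(-218/sqrt(57524)) = 155.3583 degrees

a·b = -218, theta = 155.3583 deg


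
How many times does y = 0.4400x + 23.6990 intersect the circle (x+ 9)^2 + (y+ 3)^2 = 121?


Substitute y = 0.4400x + 23.6990: (x+ 9)^2 + (0.4400x+23.6990+ 3)^2 = 121
Expand to Ax^2 + Bx + C = 0, where b-k = 26.699
A = 1+m^2 = 1.1936
B = 2(m(b-k) - h) = 2(0.4400*26.699 + 9) = 41.49512
C = h^2 + (b-k)^2 - r^2 = 81 + 712.836601 - 121 = 672.836601
disc = B^2-4AC = 1721.8450 - 3212.3911 = -1490.5461
disc < 0

0 intersection points


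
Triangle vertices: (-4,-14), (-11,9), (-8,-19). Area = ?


-4*(9+ 19) = -112
-11*(-19+ 14) = 55
-8*(-14-9) = 184
sum = 127
Area = |127|/2 = 63.5000

63.5000 sq units


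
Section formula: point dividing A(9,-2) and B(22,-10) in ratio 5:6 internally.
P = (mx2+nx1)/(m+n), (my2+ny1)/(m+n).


Px = (5*22 + 6*9)/11 = 164/11 = 14.9091
Py = (5*(-10) + 6*(-2))/11 = -62/11 = -5.6364

P = (14.9091, -5.6364)


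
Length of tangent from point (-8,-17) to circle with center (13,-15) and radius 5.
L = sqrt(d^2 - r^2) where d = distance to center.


d = sqrt((-8-13)^2 + (-17+ 15)^2) = sqrt(441+4) = 21.0950
L = sqrt(445.0000 - 25) = sqrt(420.0000) = 20.4939

20.4939


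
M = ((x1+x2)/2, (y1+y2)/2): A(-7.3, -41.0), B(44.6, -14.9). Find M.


Mx = (-7.3 + 44.6)/2 = 37.3/2 = 18.6500
My = (-41.0 - 14.9)/2 = -55.9/2 = -27.9500

(18.6500, -27.9500)


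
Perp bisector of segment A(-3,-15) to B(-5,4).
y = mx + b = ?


Midpoint = (-4, -5.5)
Slope of AB = dy/dx = 19/(-2) = -9.5000
Perp slope = -dx/dy = 2/19 = 0.1053
b = My - (perp slope)*Mx = -5.5 + (-2*(-4))/19 = -5.5 + 0.4211 = -5.0789

y = 0.1053x - 5.0789


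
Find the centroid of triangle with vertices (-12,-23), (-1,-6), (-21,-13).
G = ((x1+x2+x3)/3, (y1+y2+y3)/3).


Gx = (-12- 1- 21)/3 = -34/3 = -11.3333
Gy = (-23- 6- 13)/3 = -42/3 = -14.0000

G = (-11.3333, -14.0000)


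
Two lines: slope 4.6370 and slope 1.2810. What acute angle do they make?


m1-m2 = 3.356
1+m1*m2 = 6.939997
tan(theta) = |3.356/6.939997| = 0.483574
theta = arctan(|3.356/6.939997|) = 25.8072 degrees (acute angle)

25.8072 degrees


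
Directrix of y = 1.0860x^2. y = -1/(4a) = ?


a = 1.0860
1/(4a) = 0.2302
directrix: y = -0.2302 = -0.2302

y = -0.2302


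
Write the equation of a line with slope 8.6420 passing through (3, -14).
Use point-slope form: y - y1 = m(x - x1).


y + 14 = 8.6420(x - 3)
y = 8.6420x - 14 - 8.6420*3
y = 8.6420x - 39.9260

y = 8.6420x - 39.9260


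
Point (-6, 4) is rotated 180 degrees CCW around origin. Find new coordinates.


cos(180) = -1, sin(180) = 0
x' = -6*(-1) - 4*0 = 6
y' = -6*0 + 4*(-1) = -4

(6, -4)


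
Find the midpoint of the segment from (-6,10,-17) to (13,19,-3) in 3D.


Mx = (-6+13)/2 = 3.5000
My = (10+19)/2 = 14.5000
Mz = (-17- 3)/2 = -10.0000

M = (3.5000, 14.5000, -10.0000)


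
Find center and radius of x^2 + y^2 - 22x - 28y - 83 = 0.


h = -D/2 = 22/2 = 11
k = -E/2 = 28/2 = 14
r^2 = h^2 + k^2 - F = 121 + 196 + 83 = 400
r = 20

Center (11, 14), radius = 20


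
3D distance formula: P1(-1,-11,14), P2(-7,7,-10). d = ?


dx=-6, dy=18, dz=-24
d = sqrt(36+324+576) = sqrt(936) = 30.5941

30.5941


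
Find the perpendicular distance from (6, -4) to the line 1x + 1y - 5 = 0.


|1*6 + 1*(-4) - 5| = |-3| = 3
sqrt(1 + 1) = sqrt(2) = 1.4142
d = 3/sqrt(2) = 2.1213

2.1213


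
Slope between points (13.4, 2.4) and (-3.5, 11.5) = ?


dy = 11.5 - 2.4 = 9.1
dx = -3.5 - 13.4 = -16.9
m = 9.1/(-16.9) = -0.5385

m = -0.5385


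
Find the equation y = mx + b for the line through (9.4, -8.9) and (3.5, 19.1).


m = (28.0)/(-5.9) = -4.7458
b = y1 - m*x1 = -8.9 - (28.0*9.4)/(-5.9) = -8.9 + 44.6102 = 35.7102

y = -4.7458x + 35.7102


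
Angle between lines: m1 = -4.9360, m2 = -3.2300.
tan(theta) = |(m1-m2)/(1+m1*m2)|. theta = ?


m1-m2 = -1.706
1+m1*m2 = 16.94328
tan(theta) = |-1.706/16.94328| = 0.100689
theta = arctan(|-1.706/16.94328|) = 5.7497 degrees (acute angle)

5.7497 degrees


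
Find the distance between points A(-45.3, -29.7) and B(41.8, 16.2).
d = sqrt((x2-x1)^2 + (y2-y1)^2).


dx = 41.8 + 45.3 = 87.1
dy = 16.2 + 29.7 = 45.9
d = sqrt(7586.41 + 2106.81) = sqrt(9693.22) = 98.4542

98.4542


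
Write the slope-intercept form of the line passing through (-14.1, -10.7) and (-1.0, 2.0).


m = (12.7)/(13.1) = 0.9695
b = y1 - m*x1 = -10.7 - (12.7*(-14.1))/(13.1) = -10.7 + 13.6695 = 2.9695

y = 0.9695x + 2.9695


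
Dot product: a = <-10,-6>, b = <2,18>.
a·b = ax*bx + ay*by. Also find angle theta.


a·b = -10*2 - 6*18 = -20 - 108 = -128
|a| = sqrt(100+36) = 11.6619
|b| = sqrt(4+324) = 18.1108
cos(theta) = -128/(sqrt(136)*sqrt(328)) = -128/sqrt(44608) = -0.606043
theta = arccos(-128/sqrt(44608)) = 127.3039 degrees

a·b = -128, theta = 127.3039 deg


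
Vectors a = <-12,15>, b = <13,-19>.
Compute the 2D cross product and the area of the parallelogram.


cross = -12*(-19) - 15*13 = 228 - 195 = 33
Parallelogram area = |33| = 33

cross = 33, parallelogram area = 33


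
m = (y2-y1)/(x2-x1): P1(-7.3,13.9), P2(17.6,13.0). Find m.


dy = 13.0 - 13.9 = -0.9
dx = 17.6 + 7.3 = 24.9
m = -0.9/24.9 = -0.0361

m = -0.0361


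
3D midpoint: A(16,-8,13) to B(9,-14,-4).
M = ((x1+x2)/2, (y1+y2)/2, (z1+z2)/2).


Mx = (16+9)/2 = 12.5000
My = (-8- 14)/2 = -11.0000
Mz = (13- 4)/2 = 4.5000

M = (12.5000, -11.0000, 4.5000)


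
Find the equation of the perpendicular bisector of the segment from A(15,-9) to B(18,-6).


Midpoint = (16.5, -7.5)
Slope of AB = dy/dx = 3/3 = 1.0000
Perp slope = -dx/dy = -3/3 = -1.0000
b = My - (perp slope)*Mx = -7.5 + (3*16.5)/3 = -7.5 + 16.5000 = 9.0000

y = -1.0000x + 9.0000


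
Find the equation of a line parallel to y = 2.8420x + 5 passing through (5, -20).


Parallel lines have equal slopes.
m2 = 2.8420
b2 = -20 - 2.8420*5 = -34.2100

y = 2.8420x - 34.2100


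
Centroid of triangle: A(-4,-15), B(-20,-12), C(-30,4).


Gx = (-4- 20- 30)/3 = -54/3 = -18.0000
Gy = (-15- 12+4)/3 = -23/3 = -7.6667

G = (-18.0000, -7.6667)


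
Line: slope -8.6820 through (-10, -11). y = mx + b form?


y + 11 = -8.6820(x + 10)
y = -8.6820x - 11 + 8.6820*(-10)
y = -8.6820x - 97.8200

y = -8.6820x - 97.8200


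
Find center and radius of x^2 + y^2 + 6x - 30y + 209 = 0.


h = -D/2 = -6/2 = -3
k = -E/2 = 30/2 = 15
r^2 = h^2 + k^2 - F = 9 + 225 - 209 = 25
r = 5

Center (-3, 15), radius = 5


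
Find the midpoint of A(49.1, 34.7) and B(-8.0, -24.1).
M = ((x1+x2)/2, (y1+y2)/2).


Mx = (49.1 - 8.0)/2 = 41.1/2 = 20.5500
My = (34.7 - 24.1)/2 = 10.6/2 = 5.3000

(20.5500, 5.3000)


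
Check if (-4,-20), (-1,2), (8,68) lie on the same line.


-4*(2-68) - 1*(68+ 20) + 8*(-20-2)
= 264 - 88 - 176 = 0

Yes, collinear (determinant = 0)


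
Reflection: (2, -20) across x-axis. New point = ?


Reflection rule for x-axis: (x, -y)
(2, -20) -> (2, 20)

(2, 20)


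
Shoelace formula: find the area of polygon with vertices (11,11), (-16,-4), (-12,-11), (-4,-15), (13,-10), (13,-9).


sum(xi*y_{i+1}) = 11*(-4) - 16*(-11) - 12*(-15) - 4*(-10) + 13*(-9) + 13*11 = 378
sum(yi*x_{i+1}) = 11*(-16) - 4*(-12) - 11*(-4) - 15*13 - 10*13 - 9*11 = -508
Area = |378 + 508|/2 = 886/2 = 443.0000

443.0000 sq units


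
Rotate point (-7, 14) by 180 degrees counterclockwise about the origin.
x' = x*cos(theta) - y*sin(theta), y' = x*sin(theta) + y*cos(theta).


cos(180) = -1, sin(180) = 0
x' = -7*(-1) - 14*0 = 7
y' = -7*0 + 14*(-1) = -14

(7, -14)


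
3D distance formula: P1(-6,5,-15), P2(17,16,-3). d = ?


dx=23, dy=11, dz=12
d = sqrt(529+121+144) = sqrt(794) = 28.1780

28.1780


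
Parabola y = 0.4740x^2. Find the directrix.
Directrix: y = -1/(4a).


a = 0.4740
1/(4a) = 0.5274
directrix: y = -0.5274 = -0.5274

y = -0.5274


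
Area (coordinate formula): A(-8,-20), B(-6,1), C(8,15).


-8*(1-15) = 112
-6*(15+ 20) = -210
8*(-20-1) = -168
sum = -266
Area = |-266|/2 = 133.0000

133.0000 sq units


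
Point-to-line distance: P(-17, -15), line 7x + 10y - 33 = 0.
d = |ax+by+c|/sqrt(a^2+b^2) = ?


|7*(-17) + 10*(-15) - 33| = |-302| = 302
sqrt(49 + 100) = sqrt(149) = 12.2066
d = 302/sqrt(149) = 24.7408

24.7408


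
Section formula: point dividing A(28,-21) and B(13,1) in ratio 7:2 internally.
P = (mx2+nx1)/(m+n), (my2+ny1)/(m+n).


Px = (7*13 + 2*28)/9 = 147/9 = 16.3333
Py = (7*1 + 2*(-21))/9 = -35/9 = -3.8889

P = (16.3333, -3.8889)


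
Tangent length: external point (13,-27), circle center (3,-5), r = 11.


d = sqrt((13-3)^2 + (-27+ 5)^2) = sqrt(100+484) = 24.1661
L = sqrt(584.0000 - 121) = sqrt(463.0000) = 21.5174

21.5174


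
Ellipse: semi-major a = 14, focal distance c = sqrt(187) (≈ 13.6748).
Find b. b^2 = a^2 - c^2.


b^2 = 14^2 - (sqrt(187))^2 = 196 - 187 = 9
b = sqrt(9) = 3

b = 3


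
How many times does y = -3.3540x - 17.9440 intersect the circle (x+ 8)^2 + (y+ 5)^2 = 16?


Substitute y = -3.3540x - 17.9440: (x+ 8)^2 + (-3.3540x- 17.9440+ 5)^2 = 16
Expand to Ax^2 + Bx + C = 0, where b-k = -12.944
A = 1+m^2 = 12.249316
B = 2(m(b-k) - h) = 2(-3.3540*(-12.944) + 8) = 102.828352
C = h^2 + (b-k)^2 - r^2 = 64 + 167.547136 - 16 = 215.547136
disc = B^2-4AC = 10573.6700 - 10561.2199 = 12.4501
disc > 0

2 intersection points


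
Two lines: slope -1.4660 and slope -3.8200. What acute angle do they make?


m1-m2 = 2.354
1+m1*m2 = 6.60012
tan(theta) = |2.354/6.60012| = 0.356660
theta = arctan(|2.354/6.60012|) = 19.6293 degrees (acute angle)

19.6293 degrees


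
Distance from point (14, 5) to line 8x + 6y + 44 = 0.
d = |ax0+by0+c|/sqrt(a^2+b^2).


|8*14 + 6*5 + 44| = |186| = 186
sqrt(64 + 36) = sqrt(100) = 10.0000
d = 186/sqrt(100) = 18.6000

18.6000


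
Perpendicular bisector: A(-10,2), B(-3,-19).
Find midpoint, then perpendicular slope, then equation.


Midpoint = (-6.5, -8.5)
Slope of AB = dy/dx = -21/7 = -3.0000
Perp slope = -dx/dy = 7/21 = 0.3333
b = My - (perp slope)*Mx = -8.5 + (7*(-6.5))/(-21) = -8.5 + 2.1667 = -6.3333

y = 0.3333x - 6.3333


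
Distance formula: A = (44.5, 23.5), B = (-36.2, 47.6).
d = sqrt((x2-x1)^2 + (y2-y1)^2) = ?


dx = -36.2 - 44.5 = -80.7
dy = 47.6 - 23.5 = 24.1
d = sqrt(6512.49 + 580.81) = sqrt(7093.3) = 84.2217

84.2217


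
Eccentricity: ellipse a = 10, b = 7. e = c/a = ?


c = sqrt(100-49) = sqrt(51) = 7.1414
e = c/a = sqrt(51)/10 = 0.7141

e = 0.7141


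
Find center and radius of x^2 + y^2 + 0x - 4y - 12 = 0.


h = -D/2 = 0/2 = 0
k = -E/2 = 4/2 = 2
r^2 = h^2 + k^2 - F = 0 + 4 + 12 = 16
r = 4

Center (0, 2), radius = 4


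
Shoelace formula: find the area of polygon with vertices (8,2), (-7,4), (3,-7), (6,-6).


sum(xi*y_{i+1}) = 8*4 - 7*(-7) + 3*(-6) + 6*2 = 75
sum(yi*x_{i+1}) = 2*(-7) + 4*3 - 7*6 - 6*8 = -92
Area = |75 + 92|/2 = 167/2 = 83.5000

83.5000 sq units


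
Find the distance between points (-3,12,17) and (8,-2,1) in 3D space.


dx=11, dy=-14, dz=-16
d = sqrt(121+196+256) = sqrt(573) = 23.9374

23.9374


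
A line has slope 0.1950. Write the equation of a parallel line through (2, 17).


Parallel lines have equal slopes.
m2 = 0.1950
b2 = 17 - 0.1950*2 = 16.6100

y = 0.1950x + 16.6100


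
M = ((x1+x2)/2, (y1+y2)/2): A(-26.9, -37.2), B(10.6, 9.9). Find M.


Mx = (-26.9 + 10.6)/2 = -16.3/2 = -8.1500
My = (-37.2 + 9.9)/2 = -27.3/2 = -13.6500

(-8.1500, -13.6500)


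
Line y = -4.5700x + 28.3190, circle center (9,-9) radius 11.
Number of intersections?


Substitute y = -4.5700x + 28.3190: (x-9)^2 + (-4.5700x+28.3190+ 9)^2 = 121
Expand to Ax^2 + Bx + C = 0, where b-k = 37.319
A = 1+m^2 = 21.8849
B = 2(m(b-k) - h) = 2(-4.5700*37.319 - 9) = -359.09566
C = h^2 + (b-k)^2 - r^2 = 81 + 1392.707761 - 121 = 1352.707761
disc = B^2-4AC = 128949.6930 - 118415.4963 = 10534.1967
disc > 0

2 intersection points


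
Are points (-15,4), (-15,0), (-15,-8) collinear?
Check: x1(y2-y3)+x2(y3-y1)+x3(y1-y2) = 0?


-15*(0+ 8) - 15*(-8-4) - 15*(4-0)
= -120 + 180 - 60 = 0

Yes, collinear (determinant = 0)


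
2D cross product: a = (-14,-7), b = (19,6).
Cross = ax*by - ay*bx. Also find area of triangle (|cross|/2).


cross = -14*6 + 7*19 = -84 + 133 = 49
Triangle area = |49|/2 = 49/2 = 24.5000

cross = 49, triangle area = 24.5000


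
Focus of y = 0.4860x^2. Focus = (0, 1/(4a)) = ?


a = 0.4860
4a = 1.9440
focus = (0, 1/1.9440) = (0, 0.5144)

Focus = (0, 0.5144)


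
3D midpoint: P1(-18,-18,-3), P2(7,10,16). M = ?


Mx = (-18+7)/2 = -5.5000
My = (-18+10)/2 = -4.0000
Mz = (-3+16)/2 = 6.5000

M = (-5.5000, -4.0000, 6.5000)


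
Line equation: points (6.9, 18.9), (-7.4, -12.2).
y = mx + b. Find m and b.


m = (-31.1)/(-14.3) = 2.1748
b = y1 - m*x1 = 18.9 - (-31.1*6.9)/(-14.3) = 18.9 - 15.0063 = 3.8937

y = 2.1748x + 3.8937


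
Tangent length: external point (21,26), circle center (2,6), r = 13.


d = sqrt((21-2)^2 + (26-6)^2) = sqrt(361+400) = 27.5862
L = sqrt(761.0000 - 169) = sqrt(592.0000) = 24.3311

24.3311


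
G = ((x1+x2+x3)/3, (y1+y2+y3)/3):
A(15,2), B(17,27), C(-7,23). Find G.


Gx = (15+17- 7)/3 = 25/3 = 8.3333
Gy = (2+27+23)/3 = 52/3 = 17.3333

G = (8.3333, 17.3333)
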